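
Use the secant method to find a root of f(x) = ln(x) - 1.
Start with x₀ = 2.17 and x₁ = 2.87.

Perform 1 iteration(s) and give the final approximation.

f(x) = ln(x) - 1
x₀ = 2.17, x₁ = 2.87

Secant formula: x_{n+1} = x_n - f(x_n)(x_n - x_{n-1})/(f(x_n) - f(x_{n-1}))

Iteration 1:
  f(2.170000) = -0.225273
  f(2.870000) = 0.054312
  x_2 = 2.870000 - 0.054312×(2.870000 - 2.170000)/(0.054312 - (-0.225273))
       = 2.734018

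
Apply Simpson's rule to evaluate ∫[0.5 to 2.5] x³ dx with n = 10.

f(x) = x³
a = 0.5, b = 2.5, n = 10
h = (b - a)/n = 0.200000

Simpson's rule: (h/3)[f(x₀) + 4f(x₁) + 2f(x₂) + ... + f(xₙ)]

x_0 = 0.5000, f(x_0) = 0.125000, coefficient = 1
x_1 = 0.7000, f(x_1) = 0.343000, coefficient = 4
x_2 = 0.9000, f(x_2) = 0.729000, coefficient = 2
x_3 = 1.1000, f(x_3) = 1.331000, coefficient = 4
x_4 = 1.3000, f(x_4) = 2.197000, coefficient = 2
x_5 = 1.5000, f(x_5) = 3.375000, coefficient = 4
x_6 = 1.7000, f(x_6) = 4.913000, coefficient = 2
x_7 = 1.9000, f(x_7) = 6.859000, coefficient = 4
x_8 = 2.1000, f(x_8) = 9.261000, coefficient = 2
x_9 = 2.3000, f(x_9) = 12.167000, coefficient = 4
x_10 = 2.5000, f(x_10) = 15.625000, coefficient = 1

I ≈ (0.200000/3) × 146.250000 = 9.750000
Exact value: 9.750000
Error: 0.000000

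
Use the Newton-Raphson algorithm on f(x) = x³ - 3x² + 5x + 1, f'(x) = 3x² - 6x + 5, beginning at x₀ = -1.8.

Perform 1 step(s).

f(x) = x³ - 3x² + 5x + 1
f'(x) = 3x² - 6x + 5
x₀ = -1.8

Newton-Raphson formula: x_{n+1} = x_n - f(x_n)/f'(x_n)

Iteration 1:
  f(-1.800000) = -23.552000
  f'(-1.800000) = 25.520000
  x_1 = -1.800000 - (-23.552000)/25.520000 = -0.877116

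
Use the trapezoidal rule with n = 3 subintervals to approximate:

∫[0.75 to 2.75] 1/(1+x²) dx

f(x) = 1/(1+x²)
a = 0.75, b = 2.75, n = 3
h = (b - a)/n = 0.666667

Trapezoidal rule: (h/2)[f(x₀) + 2f(x₁) + 2f(x₂) + ... + f(xₙ)]

x_0 = 0.7500, f(x_0) = 0.640000, coefficient = 1
x_1 = 1.4167, f(x_1) = 0.332564, coefficient = 2
x_2 = 2.0833, f(x_2) = 0.187256, coefficient = 2
x_3 = 2.7500, f(x_3) = 0.116788, coefficient = 1

I ≈ (0.666667/2) × 1.796428 = 0.598809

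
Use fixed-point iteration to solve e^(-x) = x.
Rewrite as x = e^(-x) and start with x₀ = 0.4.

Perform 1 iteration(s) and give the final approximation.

Equation: e^(-x) = x
Fixed-point form: x = e^(-x)
x₀ = 0.4

x_1 = g(0.400000) = 0.670320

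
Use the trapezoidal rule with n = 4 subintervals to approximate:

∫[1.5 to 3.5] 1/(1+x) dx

f(x) = 1/(1+x)
a = 1.5, b = 3.5, n = 4
h = (b - a)/n = 0.500000

Trapezoidal rule: (h/2)[f(x₀) + 2f(x₁) + 2f(x₂) + ... + f(xₙ)]

x_0 = 1.5000, f(x_0) = 0.400000, coefficient = 1
x_1 = 2.0000, f(x_1) = 0.333333, coefficient = 2
x_2 = 2.5000, f(x_2) = 0.285714, coefficient = 2
x_3 = 3.0000, f(x_3) = 0.250000, coefficient = 2
x_4 = 3.5000, f(x_4) = 0.222222, coefficient = 1

I ≈ (0.500000/2) × 2.360317 = 0.590079
Exact value: 0.587787
Error: 0.002293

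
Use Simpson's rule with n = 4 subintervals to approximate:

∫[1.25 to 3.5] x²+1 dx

f(x) = x²+1
a = 1.25, b = 3.5, n = 4
h = (b - a)/n = 0.562500

Simpson's rule: (h/3)[f(x₀) + 4f(x₁) + 2f(x₂) + ... + f(xₙ)]

x_0 = 1.2500, f(x_0) = 2.562500, coefficient = 1
x_1 = 1.8125, f(x_1) = 4.285156, coefficient = 4
x_2 = 2.3750, f(x_2) = 6.640625, coefficient = 2
x_3 = 2.9375, f(x_3) = 9.628906, coefficient = 4
x_4 = 3.5000, f(x_4) = 13.250000, coefficient = 1

I ≈ (0.562500/3) × 84.750000 = 15.890625
Exact value: 15.890625
Error: 0.000000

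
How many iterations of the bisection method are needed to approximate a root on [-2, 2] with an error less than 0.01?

We need (b-a)/2^n ≤ 0.01
(2 - (-2))/2^n ≤ 0.01
4/2^n ≤ 0.01
2^n ≥ 400
n ≥ log₂(400) = 8.64
n ≥ 9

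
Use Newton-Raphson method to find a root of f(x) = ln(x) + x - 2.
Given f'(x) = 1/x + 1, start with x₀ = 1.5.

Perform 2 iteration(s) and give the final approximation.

f(x) = ln(x) + x - 2
f'(x) = 1/x + 1
x₀ = 1.5

Newton-Raphson formula: x_{n+1} = x_n - f(x_n)/f'(x_n)

Iteration 1:
  f(1.500000) = -0.094535
  f'(1.500000) = 1.666667
  x_1 = 1.500000 - (-0.094535)/1.666667 = 1.556721
Iteration 2:
  f(1.556721) = -0.000697
  f'(1.556721) = 1.642376
  x_2 = 1.556721 - (-0.000697)/1.642376 = 1.557146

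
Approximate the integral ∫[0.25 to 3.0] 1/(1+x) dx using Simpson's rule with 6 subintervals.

f(x) = 1/(1+x)
a = 0.25, b = 3.0, n = 6
h = (b - a)/n = 0.458333

Simpson's rule: (h/3)[f(x₀) + 4f(x₁) + 2f(x₂) + ... + f(xₙ)]

x_0 = 0.2500, f(x_0) = 0.800000, coefficient = 1
x_1 = 0.7083, f(x_1) = 0.585366, coefficient = 4
x_2 = 1.1667, f(x_2) = 0.461538, coefficient = 2
x_3 = 1.6250, f(x_3) = 0.380952, coefficient = 4
x_4 = 2.0833, f(x_4) = 0.324324, coefficient = 2
x_5 = 2.5417, f(x_5) = 0.282353, coefficient = 4
x_6 = 3.0000, f(x_6) = 0.250000, coefficient = 1

I ≈ (0.458333/3) × 7.616410 = 1.163618
Exact value: 1.163151
Error: 0.000467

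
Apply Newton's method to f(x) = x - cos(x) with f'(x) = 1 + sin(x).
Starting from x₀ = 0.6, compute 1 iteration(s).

f(x) = x - cos(x)
f'(x) = 1 + sin(x)
x₀ = 0.6

Newton-Raphson formula: x_{n+1} = x_n - f(x_n)/f'(x_n)

Iteration 1:
  f(0.600000) = -0.225336
  f'(0.600000) = 1.564642
  x_1 = 0.600000 - (-0.225336)/1.564642 = 0.744017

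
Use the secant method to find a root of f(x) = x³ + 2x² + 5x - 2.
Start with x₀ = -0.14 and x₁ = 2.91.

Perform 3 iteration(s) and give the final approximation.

f(x) = x³ + 2x² + 5x - 2
x₀ = -0.14, x₁ = 2.91

Secant formula: x_{n+1} = x_n - f(x_n)(x_n - x_{n-1})/(f(x_n) - f(x_{n-1}))

Iteration 1:
  f(-0.140000) = -2.663544
  f(2.910000) = 54.128371
  x_2 = 2.910000 - 54.128371×(2.910000 - (-0.140000))/(54.128371 - (-2.663544))
       = 0.003045
Iteration 2:
  f(2.910000) = 54.128371
  f(0.003045) = -1.984756
  x_3 = 0.003045 - (-1.984756)×(0.003045 - 2.910000)/(-1.984756 - 54.128371)
       = 0.105866
Iteration 3:
  f(0.003045) = -1.984756
  f(0.105866) = -1.447069
  x_4 = 0.105866 - (-1.447069)×(0.105866 - 0.003045)/(-1.447069 - (-1.984756))
       = 0.382586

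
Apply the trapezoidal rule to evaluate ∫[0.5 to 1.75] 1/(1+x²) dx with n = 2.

f(x) = 1/(1+x²)
a = 0.5, b = 1.75, n = 2
h = (b - a)/n = 0.625000

Trapezoidal rule: (h/2)[f(x₀) + 2f(x₁) + 2f(x₂) + ... + f(xₙ)]

x_0 = 0.5000, f(x_0) = 0.800000, coefficient = 1
x_1 = 1.1250, f(x_1) = 0.441379, coefficient = 2
x_2 = 1.7500, f(x_2) = 0.246154, coefficient = 1

I ≈ (0.625000/2) × 1.928912 = 0.602785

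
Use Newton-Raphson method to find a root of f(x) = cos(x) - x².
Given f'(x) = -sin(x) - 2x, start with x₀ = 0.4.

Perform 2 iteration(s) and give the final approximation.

f(x) = cos(x) - x²
f'(x) = -sin(x) - 2x
x₀ = 0.4

Newton-Raphson formula: x_{n+1} = x_n - f(x_n)/f'(x_n)

Iteration 1:
  f(0.400000) = 0.761061
  f'(0.400000) = -1.189418
  x_1 = 0.400000 - 0.761061/(-1.189418) = 1.039860
Iteration 2:
  f(1.039860) = -0.574967
  f'(1.039860) = -2.942053
  x_2 = 1.039860 - (-0.574967)/(-2.942053) = 0.844429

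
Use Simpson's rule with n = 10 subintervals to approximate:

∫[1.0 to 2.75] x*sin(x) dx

f(x) = x*sin(x)
a = 1.0, b = 2.75, n = 10
h = (b - a)/n = 0.175000

Simpson's rule: (h/3)[f(x₀) + 4f(x₁) + 2f(x₂) + ... + f(xₙ)]

x_0 = 1.0000, f(x_0) = 0.841471, coefficient = 1
x_1 = 1.1750, f(x_1) = 1.084161, coefficient = 4
x_2 = 1.3500, f(x_2) = 1.317227, coefficient = 2
x_3 = 1.5250, f(x_3) = 1.523401, coefficient = 4
x_4 = 1.7000, f(x_4) = 1.685830, coefficient = 2
x_5 = 1.8750, f(x_5) = 1.788911, coefficient = 4
x_6 = 2.0500, f(x_6) = 1.819093, coefficient = 2
x_7 = 2.2250, f(x_7) = 1.765610, coefficient = 4
x_8 = 2.4000, f(x_8) = 1.621112, coefficient = 2
x_9 = 2.5750, f(x_9) = 1.382158, coefficient = 4
x_10 = 2.7500, f(x_10) = 1.049568, coefficient = 1

I ≈ (0.175000/3) × 44.954523 = 2.622347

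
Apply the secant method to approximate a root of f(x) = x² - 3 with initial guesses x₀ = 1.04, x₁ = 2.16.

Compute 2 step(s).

f(x) = x² - 3
x₀ = 1.04, x₁ = 2.16

Secant formula: x_{n+1} = x_n - f(x_n)(x_n - x_{n-1})/(f(x_n) - f(x_{n-1}))

Iteration 1:
  f(1.040000) = -1.918400
  f(2.160000) = 1.665600
  x_2 = 2.160000 - 1.665600×(2.160000 - 1.040000)/(1.665600 - (-1.918400))
       = 1.639500
Iteration 2:
  f(2.160000) = 1.665600
  f(1.639500) = -0.312040
  x_3 = 1.639500 - (-0.312040)×(1.639500 - 2.160000)/(-0.312040 - 1.665600)
       = 1.721627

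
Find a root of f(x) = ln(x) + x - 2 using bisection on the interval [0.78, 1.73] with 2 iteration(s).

f(x) = ln(x) + x - 2
Initial interval: [0.78, 1.73]

Iteration 1:
  c_1 = (0.780000 + 1.730000)/2 = 1.255000
  f(c_1) = f(1.255000) = -0.517864
  f(a) × f(c) ≥ 0, new interval: [1.255000, 1.730000]
Iteration 2:
  c_2 = (1.255000 + 1.730000)/2 = 1.492500
  f(c_2) = f(1.492500) = -0.107047
  f(a) × f(c) ≥ 0, new interval: [1.492500, 1.730000]

After 2 iteration(s), the approximation is c_2 = 1.492500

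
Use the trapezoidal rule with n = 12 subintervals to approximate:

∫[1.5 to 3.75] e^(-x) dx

f(x) = e^(-x)
a = 1.5, b = 3.75, n = 12
h = (b - a)/n = 0.187500

Trapezoidal rule: (h/2)[f(x₀) + 2f(x₁) + 2f(x₂) + ... + f(xₙ)]

x_0 = 1.5000, f(x_0) = 0.223130, coefficient = 1
x_1 = 1.6875, f(x_1) = 0.184981, coefficient = 2
x_2 = 1.8750, f(x_2) = 0.153355, coefficient = 2
x_3 = 2.0625, f(x_3) = 0.127136, coefficient = 2
x_4 = 2.2500, f(x_4) = 0.105399, coefficient = 2
x_5 = 2.4375, f(x_5) = 0.087379, coefficient = 2
x_6 = 2.6250, f(x_6) = 0.072440, coefficient = 2
x_7 = 2.8125, f(x_7) = 0.060055, coefficient = 2
x_8 = 3.0000, f(x_8) = 0.049787, coefficient = 2
x_9 = 3.1875, f(x_9) = 0.041275, coefficient = 2
x_10 = 3.3750, f(x_10) = 0.034218, coefficient = 2
x_11 = 3.5625, f(x_11) = 0.028368, coefficient = 2
x_12 = 3.7500, f(x_12) = 0.023518, coefficient = 1

I ≈ (0.187500/2) × 2.135433 = 0.200197
Exact value: 0.199612
Error: 0.000584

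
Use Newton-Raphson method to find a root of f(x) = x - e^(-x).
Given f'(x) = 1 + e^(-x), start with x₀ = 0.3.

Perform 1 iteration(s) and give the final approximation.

f(x) = x - e^(-x)
f'(x) = 1 + e^(-x)
x₀ = 0.3

Newton-Raphson formula: x_{n+1} = x_n - f(x_n)/f'(x_n)

Iteration 1:
  f(0.300000) = -0.440818
  f'(0.300000) = 1.740818
  x_1 = 0.300000 - (-0.440818)/1.740818 = 0.553225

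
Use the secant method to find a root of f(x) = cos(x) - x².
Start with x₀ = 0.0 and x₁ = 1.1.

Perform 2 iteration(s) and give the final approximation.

f(x) = cos(x) - x²
x₀ = 0.0, x₁ = 1.1

Secant formula: x_{n+1} = x_n - f(x_n)(x_n - x_{n-1})/(f(x_n) - f(x_{n-1}))

Iteration 1:
  f(0.000000) = 1.000000
  f(1.100000) = -0.756404
  x_2 = 1.100000 - (-0.756404)×(1.100000 - 0.000000)/(-0.756404 - 1.000000)
       = 0.626280
Iteration 2:
  f(1.100000) = -0.756404
  f(0.626280) = 0.417988
  x_3 = 0.626280 - 0.417988×(0.626280 - 1.100000)/(0.417988 - (-0.756404))
       = 0.794885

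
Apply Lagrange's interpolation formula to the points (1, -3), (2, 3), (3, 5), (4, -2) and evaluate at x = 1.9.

Lagrange interpolation formula:
P(x) = Σ yᵢ × Lᵢ(x)
where Lᵢ(x) = Π_{j≠i} (x - xⱼ)/(xᵢ - xⱼ)

L_0(1.9) = (1.9 - 2)/(1 - 2) × (1.9 - 3)/(1 - 3) × (1.9 - 4)/(1 - 4) = 0.038500
L_1(1.9) = (1.9 - 1)/(2 - 1) × (1.9 - 3)/(2 - 3) × (1.9 - 4)/(2 - 4) = 1.039500
L_2(1.9) = (1.9 - 1)/(3 - 1) × (1.9 - 2)/(3 - 2) × (1.9 - 4)/(3 - 4) = -0.094500
L_3(1.9) = (1.9 - 1)/(4 - 1) × (1.9 - 2)/(4 - 2) × (1.9 - 3)/(4 - 3) = 0.016500

P(1.9) = (-3)×L_0(1.9) + 3×L_1(1.9) + 5×L_2(1.9) + (-2)×L_3(1.9)
P(1.9) = 2.497500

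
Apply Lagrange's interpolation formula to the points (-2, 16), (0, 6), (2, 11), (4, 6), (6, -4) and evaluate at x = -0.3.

Lagrange interpolation formula:
P(x) = Σ yᵢ × Lᵢ(x)
where Lᵢ(x) = Π_{j≠i} (x - xⱼ)/(xᵢ - xⱼ)

L_0(-0.3) = (-0.3 - 0)/(-2 - 0) × (-0.3 - 2)/(-2 - 2) × (-0.3 - 4)/(-2 - 4) × (-0.3 - 6)/(-2 - 6) = 0.048677
L_1(-0.3) = (-0.3 - (-2))/(0 - (-2)) × (-0.3 - 2)/(0 - 2) × (-0.3 - 4)/(0 - 4) × (-0.3 - 6)/(0 - 6) = 1.103353
L_2(-0.3) = (-0.3 - (-2))/(2 - (-2)) × (-0.3 - 0)/(2 - 0) × (-0.3 - 4)/(2 - 4) × (-0.3 - 6)/(2 - 6) = -0.215873
L_3(-0.3) = (-0.3 - (-2))/(4 - (-2)) × (-0.3 - 0)/(4 - 0) × (-0.3 - 2)/(4 - 2) × (-0.3 - 6)/(4 - 6) = 0.076978
L_4(-0.3) = (-0.3 - (-2))/(6 - (-2)) × (-0.3 - 0)/(6 - 0) × (-0.3 - 2)/(6 - 2) × (-0.3 - 4)/(6 - 4) = -0.013135

P(-0.3) = 16×L_0(-0.3) + 6×L_1(-0.3) + 11×L_2(-0.3) + 6×L_3(-0.3) + (-4)×L_4(-0.3)
P(-0.3) = 5.538758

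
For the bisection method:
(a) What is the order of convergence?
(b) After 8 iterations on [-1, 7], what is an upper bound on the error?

(a) Bisection has linear (order 1) convergence; the error is halved each step.

(b) Error bound = (b-a)/2^n = (7 - (-1))/2^{8}
    = 8/2^{8}

(a) 1 (linear); (b) error ≤ 3.12e-02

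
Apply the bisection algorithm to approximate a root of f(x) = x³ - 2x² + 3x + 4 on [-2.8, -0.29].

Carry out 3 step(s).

f(x) = x³ - 2x² + 3x + 4
Initial interval: [-2.8, -0.29]

Iteration 1:
  c_1 = (-2.800000 + (-0.290000))/2 = -1.545000
  f(c_1) = f(-1.545000) = -9.097004
  f(a) × f(c) ≥ 0, new interval: [-1.545000, -0.290000]
Iteration 2:
  c_2 = (-1.545000 + (-0.290000))/2 = -0.917500
  f(c_2) = f(-0.917500) = -1.208470
  f(a) × f(c) ≥ 0, new interval: [-0.917500, -0.290000]
Iteration 3:
  c_3 = (-0.917500 + (-0.290000))/2 = -0.603750
  f(c_3) = f(-0.603750) = 1.239647
  f(a) × f(c) < 0, new interval: [-0.917500, -0.603750]

After 3 iteration(s), the approximation is c_3 = -0.603750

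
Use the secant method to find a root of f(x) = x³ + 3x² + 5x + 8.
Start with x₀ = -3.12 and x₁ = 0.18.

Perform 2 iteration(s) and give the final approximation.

f(x) = x³ + 3x² + 5x + 8
x₀ = -3.12, x₁ = 0.18

Secant formula: x_{n+1} = x_n - f(x_n)(x_n - x_{n-1})/(f(x_n) - f(x_{n-1}))

Iteration 1:
  f(-3.120000) = -8.768128
  f(0.180000) = 9.003032
  x_2 = 0.180000 - 9.003032×(0.180000 - (-3.120000))/(9.003032 - (-8.768128))
       = -1.491810
Iteration 2:
  f(0.180000) = 9.003032
  f(-1.491810) = 3.897422
  x_3 = -1.491810 - 3.897422×(-1.491810 - 0.180000)/(3.897422 - 9.003032)
       = -2.768004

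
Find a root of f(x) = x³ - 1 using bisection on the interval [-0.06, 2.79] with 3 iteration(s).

f(x) = x³ - 1
Initial interval: [-0.06, 2.79]

Iteration 1:
  c_1 = (-0.060000 + 2.790000)/2 = 1.365000
  f(c_1) = f(1.365000) = 1.543302
  f(a) × f(c) < 0, new interval: [-0.060000, 1.365000]
Iteration 2:
  c_2 = (-0.060000 + 1.365000)/2 = 0.652500
  f(c_2) = f(0.652500) = -0.722194
  f(a) × f(c) ≥ 0, new interval: [0.652500, 1.365000]
Iteration 3:
  c_3 = (0.652500 + 1.365000)/2 = 1.008750
  f(c_3) = f(1.008750) = 0.026480
  f(a) × f(c) < 0, new interval: [0.652500, 1.008750]

After 3 iteration(s), the approximation is c_3 = 1.008750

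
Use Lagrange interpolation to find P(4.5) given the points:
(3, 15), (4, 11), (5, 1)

Lagrange interpolation formula:
P(x) = Σ yᵢ × Lᵢ(x)
where Lᵢ(x) = Π_{j≠i} (x - xⱼ)/(xᵢ - xⱼ)

L_0(4.5) = (4.5 - 4)/(3 - 4) × (4.5 - 5)/(3 - 5) = -0.125000
L_1(4.5) = (4.5 - 3)/(4 - 3) × (4.5 - 5)/(4 - 5) = 0.750000
L_2(4.5) = (4.5 - 3)/(5 - 3) × (4.5 - 4)/(5 - 4) = 0.375000

P(4.5) = 15×L_0(4.5) + 11×L_1(4.5) + 1×L_2(4.5)
P(4.5) = 6.750000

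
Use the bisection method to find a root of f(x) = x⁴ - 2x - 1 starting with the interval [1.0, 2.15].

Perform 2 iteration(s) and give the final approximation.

f(x) = x⁴ - 2x - 1
Initial interval: [1.0, 2.15]

Iteration 1:
  c_1 = (1.000000 + 2.150000)/2 = 1.575000
  f(c_1) = f(1.575000) = 2.003500
  f(a) × f(c) < 0, new interval: [1.000000, 1.575000]
Iteration 2:
  c_2 = (1.000000 + 1.575000)/2 = 1.287500
  f(c_2) = f(1.287500) = -0.827176
  f(a) × f(c) ≥ 0, new interval: [1.287500, 1.575000]

After 2 iteration(s), the approximation is c_2 = 1.287500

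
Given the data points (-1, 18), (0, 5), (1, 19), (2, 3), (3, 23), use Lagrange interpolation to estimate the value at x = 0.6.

Lagrange interpolation formula:
P(x) = Σ yᵢ × Lᵢ(x)
where Lᵢ(x) = Π_{j≠i} (x - xⱼ)/(xᵢ - xⱼ)

L_0(0.6) = (0.6 - 0)/(-1 - 0) × (0.6 - 1)/(-1 - 1) × (0.6 - 2)/(-1 - 2) × (0.6 - 3)/(-1 - 3) = -0.033600
L_1(0.6) = (0.6 - (-1))/(0 - (-1)) × (0.6 - 1)/(0 - 1) × (0.6 - 2)/(0 - 2) × (0.6 - 3)/(0 - 3) = 0.358400
L_2(0.6) = (0.6 - (-1))/(1 - (-1)) × (0.6 - 0)/(1 - 0) × (0.6 - 2)/(1 - 2) × (0.6 - 3)/(1 - 3) = 0.806400
L_3(0.6) = (0.6 - (-1))/(2 - (-1)) × (0.6 - 0)/(2 - 0) × (0.6 - 1)/(2 - 1) × (0.6 - 3)/(2 - 3) = -0.153600
L_4(0.6) = (0.6 - (-1))/(3 - (-1)) × (0.6 - 0)/(3 - 0) × (0.6 - 1)/(3 - 1) × (0.6 - 2)/(3 - 2) = 0.022400

P(0.6) = 18×L_0(0.6) + 5×L_1(0.6) + 19×L_2(0.6) + 3×L_3(0.6) + 23×L_4(0.6)
P(0.6) = 16.563200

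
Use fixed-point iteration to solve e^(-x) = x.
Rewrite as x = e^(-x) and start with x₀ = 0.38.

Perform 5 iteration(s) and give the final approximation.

Equation: e^(-x) = x
Fixed-point form: x = e^(-x)
x₀ = 0.38

x_1 = g(0.380000) = 0.683861
x_2 = g(0.683861) = 0.504665
x_3 = g(0.504665) = 0.603708
x_4 = g(0.603708) = 0.546780
x_5 = g(0.546780) = 0.578810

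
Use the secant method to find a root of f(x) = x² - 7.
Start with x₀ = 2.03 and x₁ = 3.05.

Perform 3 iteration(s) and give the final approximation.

f(x) = x² - 7
x₀ = 2.03, x₁ = 3.05

Secant formula: x_{n+1} = x_n - f(x_n)(x_n - x_{n-1})/(f(x_n) - f(x_{n-1}))

Iteration 1:
  f(2.030000) = -2.879100
  f(3.050000) = 2.302500
  x_2 = 3.050000 - 2.302500×(3.050000 - 2.030000)/(2.302500 - (-2.879100))
       = 2.596752
Iteration 2:
  f(3.050000) = 2.302500
  f(2.596752) = -0.256879
  x_3 = 2.596752 - (-0.256879)×(2.596752 - 3.050000)/(-0.256879 - 2.302500)
       = 2.642243
Iteration 3:
  f(2.596752) = -0.256879
  f(2.642243) = -0.018549
  x_4 = 2.642243 - (-0.018549)×(2.642243 - 2.596752)/(-0.018549 - (-0.256879))
       = 2.645784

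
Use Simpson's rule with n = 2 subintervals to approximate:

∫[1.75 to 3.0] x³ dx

f(x) = x³
a = 1.75, b = 3.0, n = 2
h = (b - a)/n = 0.625000

Simpson's rule: (h/3)[f(x₀) + 4f(x₁) + 2f(x₂) + ... + f(xₙ)]

x_0 = 1.7500, f(x_0) = 5.359375, coefficient = 1
x_1 = 2.3750, f(x_1) = 13.396484, coefficient = 4
x_2 = 3.0000, f(x_2) = 27.000000, coefficient = 1

I ≈ (0.625000/3) × 85.945312 = 17.905273
Exact value: 17.905273
Error: 0.000000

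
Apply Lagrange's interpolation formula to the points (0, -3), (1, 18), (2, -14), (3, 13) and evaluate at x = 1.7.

Lagrange interpolation formula:
P(x) = Σ yᵢ × Lᵢ(x)
where Lᵢ(x) = Π_{j≠i} (x - xⱼ)/(xᵢ - xⱼ)

L_0(1.7) = (1.7 - 1)/(0 - 1) × (1.7 - 2)/(0 - 2) × (1.7 - 3)/(0 - 3) = -0.045500
L_1(1.7) = (1.7 - 0)/(1 - 0) × (1.7 - 2)/(1 - 2) × (1.7 - 3)/(1 - 3) = 0.331500
L_2(1.7) = (1.7 - 0)/(2 - 0) × (1.7 - 1)/(2 - 1) × (1.7 - 3)/(2 - 3) = 0.773500
L_3(1.7) = (1.7 - 0)/(3 - 0) × (1.7 - 1)/(3 - 1) × (1.7 - 2)/(3 - 2) = -0.059500

P(1.7) = (-3)×L_0(1.7) + 18×L_1(1.7) + (-14)×L_2(1.7) + 13×L_3(1.7)
P(1.7) = -5.499000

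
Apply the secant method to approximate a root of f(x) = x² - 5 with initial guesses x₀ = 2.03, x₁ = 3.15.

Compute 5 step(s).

f(x) = x² - 5
x₀ = 2.03, x₁ = 3.15

Secant formula: x_{n+1} = x_n - f(x_n)(x_n - x_{n-1})/(f(x_n) - f(x_{n-1}))

Iteration 1:
  f(2.030000) = -0.879100
  f(3.150000) = 4.922500
  x_2 = 3.150000 - 4.922500×(3.150000 - 2.030000)/(4.922500 - (-0.879100))
       = 2.199710
Iteration 2:
  f(3.150000) = 4.922500
  f(2.199710) = -0.161274
  x_3 = 2.199710 - (-0.161274)×(2.199710 - 3.150000)/(-0.161274 - 4.922500)
       = 2.229857
Iteration 3:
  f(2.199710) = -0.161274
  f(2.229857) = -0.027739
  x_4 = 2.229857 - (-0.027739)×(2.229857 - 2.199710)/(-0.027739 - (-0.161274))
       = 2.236119
Iteration 4:
  f(2.229857) = -0.027739
  f(2.236119) = 0.000228
  x_5 = 2.236119 - 0.000228×(2.236119 - 2.229857)/(0.000228 - (-0.027739))
       = 2.236068
Iteration 5:
  f(2.236119) = 0.000228
  f(2.236068) = 0.000000
  x_6 = 2.236068 - 0.000000×(2.236068 - 2.236119)/(0.000000 - 0.000228)
       = 2.236068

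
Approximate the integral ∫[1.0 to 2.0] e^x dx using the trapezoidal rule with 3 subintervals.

f(x) = e^x
a = 1.0, b = 2.0, n = 3
h = (b - a)/n = 0.333333

Trapezoidal rule: (h/2)[f(x₀) + 2f(x₁) + 2f(x₂) + ... + f(xₙ)]

x_0 = 1.0000, f(x_0) = 2.718282, coefficient = 1
x_1 = 1.3333, f(x_1) = 3.793668, coefficient = 2
x_2 = 1.6667, f(x_2) = 5.294490, coefficient = 2
x_3 = 2.0000, f(x_3) = 7.389056, coefficient = 1

I ≈ (0.333333/2) × 28.283654 = 4.713942
Exact value: 4.670774
Error: 0.043168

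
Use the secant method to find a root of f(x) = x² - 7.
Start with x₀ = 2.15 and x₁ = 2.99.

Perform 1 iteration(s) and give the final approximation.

f(x) = x² - 7
x₀ = 2.15, x₁ = 2.99

Secant formula: x_{n+1} = x_n - f(x_n)(x_n - x_{n-1})/(f(x_n) - f(x_{n-1}))

Iteration 1:
  f(2.150000) = -2.377500
  f(2.990000) = 1.940100
  x_2 = 2.990000 - 1.940100×(2.990000 - 2.150000)/(1.940100 - (-2.377500))
       = 2.612549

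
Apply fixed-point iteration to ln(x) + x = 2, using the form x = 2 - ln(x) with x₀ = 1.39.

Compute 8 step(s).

Equation: ln(x) + x = 2
Fixed-point form: x = 2 - ln(x)
x₀ = 1.39

x_1 = g(1.390000) = 1.670696
x_2 = g(1.670696) = 1.486760
x_3 = g(1.486760) = 1.603401
x_4 = g(1.603401) = 1.527873
x_5 = g(1.527873) = 1.576123
x_6 = g(1.576123) = 1.545032
x_7 = g(1.545032) = 1.564956
x_8 = g(1.564956) = 1.552143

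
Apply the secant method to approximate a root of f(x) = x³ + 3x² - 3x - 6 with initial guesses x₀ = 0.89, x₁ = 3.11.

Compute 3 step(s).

f(x) = x³ + 3x² - 3x - 6
x₀ = 0.89, x₁ = 3.11

Secant formula: x_{n+1} = x_n - f(x_n)(x_n - x_{n-1})/(f(x_n) - f(x_{n-1}))

Iteration 1:
  f(0.890000) = -5.588731
  f(3.110000) = 43.766531
  x_2 = 3.110000 - 43.766531×(3.110000 - 0.890000)/(43.766531 - (-5.588731))
       = 1.141381
Iteration 2:
  f(3.110000) = 43.766531
  f(1.141381) = -4.028955
  x_3 = 1.141381 - (-4.028955)×(1.141381 - 3.110000)/(-4.028955 - 43.766531)
       = 1.307327
Iteration 3:
  f(1.141381) = -4.028955
  f(1.307327) = -2.560309
  x_4 = 1.307327 - (-2.560309)×(1.307327 - 1.141381)/(-2.560309 - (-4.028955))
       = 1.596623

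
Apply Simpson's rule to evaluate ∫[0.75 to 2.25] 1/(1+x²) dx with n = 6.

f(x) = 1/(1+x²)
a = 0.75, b = 2.25, n = 6
h = (b - a)/n = 0.250000

Simpson's rule: (h/3)[f(x₀) + 4f(x₁) + 2f(x₂) + ... + f(xₙ)]

x_0 = 0.7500, f(x_0) = 0.640000, coefficient = 1
x_1 = 1.0000, f(x_1) = 0.500000, coefficient = 4
x_2 = 1.2500, f(x_2) = 0.390244, coefficient = 2
x_3 = 1.5000, f(x_3) = 0.307692, coefficient = 4
x_4 = 1.7500, f(x_4) = 0.246154, coefficient = 2
x_5 = 2.0000, f(x_5) = 0.200000, coefficient = 4
x_6 = 2.2500, f(x_6) = 0.164948, coefficient = 1

I ≈ (0.250000/3) × 6.108513 = 0.509043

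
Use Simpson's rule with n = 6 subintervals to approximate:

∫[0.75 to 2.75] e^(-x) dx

f(x) = e^(-x)
a = 0.75, b = 2.75, n = 6
h = (b - a)/n = 0.333333

Simpson's rule: (h/3)[f(x₀) + 4f(x₁) + 2f(x₂) + ... + f(xₙ)]

x_0 = 0.7500, f(x_0) = 0.472367, coefficient = 1
x_1 = 1.0833, f(x_1) = 0.338465, coefficient = 4
x_2 = 1.4167, f(x_2) = 0.242521, coefficient = 2
x_3 = 1.7500, f(x_3) = 0.173774, coefficient = 4
x_4 = 2.0833, f(x_4) = 0.124514, coefficient = 2
x_5 = 2.4167, f(x_5) = 0.089219, coefficient = 4
x_6 = 2.7500, f(x_6) = 0.063928, coefficient = 1

I ≈ (0.333333/3) × 3.676197 = 0.408466
Exact value: 0.408439
Error: 0.000028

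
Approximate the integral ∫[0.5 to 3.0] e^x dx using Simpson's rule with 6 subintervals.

f(x) = e^x
a = 0.5, b = 3.0, n = 6
h = (b - a)/n = 0.416667

Simpson's rule: (h/3)[f(x₀) + 4f(x₁) + 2f(x₂) + ... + f(xₙ)]

x_0 = 0.5000, f(x_0) = 1.648721, coefficient = 1
x_1 = 0.9167, f(x_1) = 2.500940, coefficient = 4
x_2 = 1.3333, f(x_2) = 3.793668, coefficient = 2
x_3 = 1.7500, f(x_3) = 5.754603, coefficient = 4
x_4 = 2.1667, f(x_4) = 8.729138, coefficient = 2
x_5 = 2.5833, f(x_5) = 13.241202, coefficient = 4
x_6 = 3.0000, f(x_6) = 20.085537, coefficient = 1

I ≈ (0.416667/3) × 132.766850 = 18.439840
Exact value: 18.436816
Error: 0.003025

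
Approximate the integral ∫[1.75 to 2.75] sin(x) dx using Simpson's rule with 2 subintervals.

f(x) = sin(x)
a = 1.75, b = 2.75, n = 2
h = (b - a)/n = 0.500000

Simpson's rule: (h/3)[f(x₀) + 4f(x₁) + 2f(x₂) + ... + f(xₙ)]

x_0 = 1.7500, f(x_0) = 0.983986, coefficient = 1
x_1 = 2.2500, f(x_1) = 0.778073, coefficient = 4
x_2 = 2.7500, f(x_2) = 0.381661, coefficient = 1

I ≈ (0.500000/3) × 4.477940 = 0.746323
Exact value: 0.746056
Error: 0.000267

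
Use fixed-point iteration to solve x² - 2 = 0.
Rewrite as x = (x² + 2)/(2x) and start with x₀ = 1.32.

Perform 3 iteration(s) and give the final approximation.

Equation: x² - 2 = 0
Fixed-point form: x = (x² + 2)/(2x)
x₀ = 1.32

x_1 = g(1.320000) = 1.417576
x_2 = g(1.417576) = 1.414218
x_3 = g(1.414218) = 1.414214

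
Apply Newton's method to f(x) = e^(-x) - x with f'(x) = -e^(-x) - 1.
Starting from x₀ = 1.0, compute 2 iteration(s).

f(x) = e^(-x) - x
f'(x) = -e^(-x) - 1
x₀ = 1.0

Newton-Raphson formula: x_{n+1} = x_n - f(x_n)/f'(x_n)

Iteration 1:
  f(1.000000) = -0.632121
  f'(1.000000) = -1.367879
  x_1 = 1.000000 - (-0.632121)/(-1.367879) = 0.537883
Iteration 2:
  f(0.537883) = 0.046100
  f'(0.537883) = -1.583983
  x_2 = 0.537883 - 0.046100/(-1.583983) = 0.566987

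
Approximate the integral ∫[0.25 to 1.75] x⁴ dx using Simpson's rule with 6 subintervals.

f(x) = x⁴
a = 0.25, b = 1.75, n = 6
h = (b - a)/n = 0.250000

Simpson's rule: (h/3)[f(x₀) + 4f(x₁) + 2f(x₂) + ... + f(xₙ)]

x_0 = 0.2500, f(x_0) = 0.003906, coefficient = 1
x_1 = 0.5000, f(x_1) = 0.062500, coefficient = 4
x_2 = 0.7500, f(x_2) = 0.316406, coefficient = 2
x_3 = 1.0000, f(x_3) = 1.000000, coefficient = 4
x_4 = 1.2500, f(x_4) = 2.441406, coefficient = 2
x_5 = 1.5000, f(x_5) = 5.062500, coefficient = 4
x_6 = 1.7500, f(x_6) = 9.378906, coefficient = 1

I ≈ (0.250000/3) × 39.398438 = 3.283203
Exact value: 3.282422
Error: 0.000781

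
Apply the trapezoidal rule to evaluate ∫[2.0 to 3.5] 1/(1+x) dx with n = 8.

f(x) = 1/(1+x)
a = 2.0, b = 3.5, n = 8
h = (b - a)/n = 0.187500

Trapezoidal rule: (h/2)[f(x₀) + 2f(x₁) + 2f(x₂) + ... + f(xₙ)]

x_0 = 2.0000, f(x_0) = 0.333333, coefficient = 1
x_1 = 2.1875, f(x_1) = 0.313725, coefficient = 2
x_2 = 2.3750, f(x_2) = 0.296296, coefficient = 2
x_3 = 2.5625, f(x_3) = 0.280702, coefficient = 2
x_4 = 2.7500, f(x_4) = 0.266667, coefficient = 2
x_5 = 2.9375, f(x_5) = 0.253968, coefficient = 2
x_6 = 3.1250, f(x_6) = 0.242424, coefficient = 2
x_7 = 3.3125, f(x_7) = 0.231884, coefficient = 2
x_8 = 3.5000, f(x_8) = 0.222222, coefficient = 1

I ≈ (0.187500/2) × 4.326889 = 0.405646
Exact value: 0.405465
Error: 0.000181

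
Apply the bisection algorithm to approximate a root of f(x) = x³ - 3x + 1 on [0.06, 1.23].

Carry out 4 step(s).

f(x) = x³ - 3x + 1
Initial interval: [0.06, 1.23]

Iteration 1:
  c_1 = (0.060000 + 1.230000)/2 = 0.645000
  f(c_1) = f(0.645000) = -0.666664
  f(a) × f(c) < 0, new interval: [0.060000, 0.645000]
Iteration 2:
  c_2 = (0.060000 + 0.645000)/2 = 0.352500
  f(c_2) = f(0.352500) = -0.013700
  f(a) × f(c) < 0, new interval: [0.060000, 0.352500]
Iteration 3:
  c_3 = (0.060000 + 0.352500)/2 = 0.206250
  f(c_3) = f(0.206250) = 0.390024
  f(a) × f(c) ≥ 0, new interval: [0.206250, 0.352500]
Iteration 4:
  c_4 = (0.206250 + 0.352500)/2 = 0.279375
  f(c_4) = f(0.279375) = 0.183680
  f(a) × f(c) ≥ 0, new interval: [0.279375, 0.352500]

After 4 iteration(s), the approximation is c_4 = 0.279375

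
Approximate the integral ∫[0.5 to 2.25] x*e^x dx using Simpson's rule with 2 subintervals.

f(x) = x*e^x
a = 0.5, b = 2.25, n = 2
h = (b - a)/n = 0.875000

Simpson's rule: (h/3)[f(x₀) + 4f(x₁) + 2f(x₂) + ... + f(xₙ)]

x_0 = 0.5000, f(x_0) = 0.824361, coefficient = 1
x_1 = 1.3750, f(x_1) = 5.438230, coefficient = 4
x_2 = 2.2500, f(x_2) = 21.347406, coefficient = 1

I ≈ (0.875000/3) × 43.924688 = 12.811367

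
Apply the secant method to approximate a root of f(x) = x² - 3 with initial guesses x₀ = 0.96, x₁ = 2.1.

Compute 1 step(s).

f(x) = x² - 3
x₀ = 0.96, x₁ = 2.1

Secant formula: x_{n+1} = x_n - f(x_n)(x_n - x_{n-1})/(f(x_n) - f(x_{n-1}))

Iteration 1:
  f(0.960000) = -2.078400
  f(2.100000) = 1.410000
  x_2 = 2.100000 - 1.410000×(2.100000 - 0.960000)/(1.410000 - (-2.078400))
       = 1.639216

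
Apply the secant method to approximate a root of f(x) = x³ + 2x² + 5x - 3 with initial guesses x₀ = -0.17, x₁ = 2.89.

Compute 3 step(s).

f(x) = x³ + 2x² + 5x - 3
x₀ = -0.17, x₁ = 2.89

Secant formula: x_{n+1} = x_n - f(x_n)(x_n - x_{n-1})/(f(x_n) - f(x_{n-1}))

Iteration 1:
  f(-0.170000) = -3.797113
  f(2.890000) = 52.291769
  x_2 = 2.890000 - 52.291769×(2.890000 - (-0.170000))/(52.291769 - (-3.797113))
       = 0.037156
Iteration 2:
  f(2.890000) = 52.291769
  f(0.037156) = -2.811406
  x_3 = 0.037156 - (-2.811406)×(0.037156 - 2.890000)/(-2.811406 - 52.291769)
       = 0.182711
Iteration 3:
  f(0.037156) = -2.811406
  f(0.182711) = -2.013581
  x_4 = 0.182711 - (-2.013581)×(0.182711 - 0.037156)/(-2.013581 - (-2.811406))
       = 0.550066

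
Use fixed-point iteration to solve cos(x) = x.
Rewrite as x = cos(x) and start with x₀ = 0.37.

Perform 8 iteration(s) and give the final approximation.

Equation: cos(x) = x
Fixed-point form: x = cos(x)
x₀ = 0.37

x_1 = g(0.370000) = 0.932327
x_2 = g(0.932327) = 0.595967
x_3 = g(0.595967) = 0.827606
x_4 = g(0.827606) = 0.676640
x_5 = g(0.676640) = 0.779681
x_6 = g(0.779681) = 0.711138
x_7 = g(0.711138) = 0.757620
x_8 = g(0.757620) = 0.726474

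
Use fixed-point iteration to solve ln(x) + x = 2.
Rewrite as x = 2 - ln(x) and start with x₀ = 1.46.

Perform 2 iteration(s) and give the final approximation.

Equation: ln(x) + x = 2
Fixed-point form: x = 2 - ln(x)
x₀ = 1.46

x_1 = g(1.460000) = 1.621564
x_2 = g(1.621564) = 1.516609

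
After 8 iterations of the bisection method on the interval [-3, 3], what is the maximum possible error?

Bisection error bound: |error| ≤ (b-a)/2^n
|error| ≤ (3 - (-3))/2^8 = 6/2^8
|error| ≤ 0.0234375000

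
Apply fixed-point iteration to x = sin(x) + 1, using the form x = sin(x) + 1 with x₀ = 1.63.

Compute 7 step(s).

Equation: x = sin(x) + 1
Fixed-point form: x = sin(x) + 1
x₀ = 1.63

x_1 = g(1.630000) = 1.998248
x_2 = g(1.998248) = 1.910025
x_3 = g(1.910025) = 1.943012
x_4 = g(1.943012) = 1.931524
x_5 = g(1.931524) = 1.935640
x_6 = g(1.935640) = 1.934179
x_7 = g(1.934179) = 1.934700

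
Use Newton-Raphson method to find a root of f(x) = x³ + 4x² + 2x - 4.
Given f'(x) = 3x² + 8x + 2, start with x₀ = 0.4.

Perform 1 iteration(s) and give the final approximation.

f(x) = x³ + 4x² + 2x - 4
f'(x) = 3x² + 8x + 2
x₀ = 0.4

Newton-Raphson formula: x_{n+1} = x_n - f(x_n)/f'(x_n)

Iteration 1:
  f(0.400000) = -2.496000
  f'(0.400000) = 5.680000
  x_1 = 0.400000 - (-2.496000)/5.680000 = 0.839437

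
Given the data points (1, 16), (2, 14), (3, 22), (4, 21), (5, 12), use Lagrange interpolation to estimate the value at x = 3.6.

Lagrange interpolation formula:
P(x) = Σ yᵢ × Lᵢ(x)
where Lᵢ(x) = Π_{j≠i} (x - xⱼ)/(xᵢ - xⱼ)

L_0(3.6) = (3.6 - 2)/(1 - 2) × (3.6 - 3)/(1 - 3) × (3.6 - 4)/(1 - 4) × (3.6 - 5)/(1 - 5) = 0.022400
L_1(3.6) = (3.6 - 1)/(2 - 1) × (3.6 - 3)/(2 - 3) × (3.6 - 4)/(2 - 4) × (3.6 - 5)/(2 - 5) = -0.145600
L_2(3.6) = (3.6 - 1)/(3 - 1) × (3.6 - 2)/(3 - 2) × (3.6 - 4)/(3 - 4) × (3.6 - 5)/(3 - 5) = 0.582400
L_3(3.6) = (3.6 - 1)/(4 - 1) × (3.6 - 2)/(4 - 2) × (3.6 - 3)/(4 - 3) × (3.6 - 5)/(4 - 5) = 0.582400
L_4(3.6) = (3.6 - 1)/(5 - 1) × (3.6 - 2)/(5 - 2) × (3.6 - 3)/(5 - 3) × (3.6 - 4)/(5 - 4) = -0.041600

P(3.6) = 16×L_0(3.6) + 14×L_1(3.6) + 22×L_2(3.6) + 21×L_3(3.6) + 12×L_4(3.6)
P(3.6) = 22.864000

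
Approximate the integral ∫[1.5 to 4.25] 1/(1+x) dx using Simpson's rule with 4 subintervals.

f(x) = 1/(1+x)
a = 1.5, b = 4.25, n = 4
h = (b - a)/n = 0.687500

Simpson's rule: (h/3)[f(x₀) + 4f(x₁) + 2f(x₂) + ... + f(xₙ)]

x_0 = 1.5000, f(x_0) = 0.400000, coefficient = 1
x_1 = 2.1875, f(x_1) = 0.313725, coefficient = 4
x_2 = 2.8750, f(x_2) = 0.258065, coefficient = 2
x_3 = 3.5625, f(x_3) = 0.219178, coefficient = 4
x_4 = 4.2500, f(x_4) = 0.190476, coefficient = 1

I ≈ (0.687500/3) × 3.238220 = 0.742092
Exact value: 0.741937
Error: 0.000155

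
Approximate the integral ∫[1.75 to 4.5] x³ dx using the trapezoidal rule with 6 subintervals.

f(x) = x³
a = 1.75, b = 4.5, n = 6
h = (b - a)/n = 0.458333

Trapezoidal rule: (h/2)[f(x₀) + 2f(x₁) + 2f(x₂) + ... + f(xₙ)]

x_0 = 1.7500, f(x_0) = 5.359375, coefficient = 1
x_1 = 2.2083, f(x_1) = 10.769459, coefficient = 2
x_2 = 2.6667, f(x_2) = 18.962963, coefficient = 2
x_3 = 3.1250, f(x_3) = 30.517578, coefficient = 2
x_4 = 3.5833, f(x_4) = 46.010995, coefficient = 2
x_5 = 4.0417, f(x_5) = 66.020906, coefficient = 2
x_6 = 4.5000, f(x_6) = 91.125000, coefficient = 1

I ≈ (0.458333/2) × 441.048177 = 101.073541
Exact value: 100.170898
Error: 0.902642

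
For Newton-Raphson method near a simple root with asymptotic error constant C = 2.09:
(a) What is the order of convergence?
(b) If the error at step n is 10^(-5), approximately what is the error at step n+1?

(a) Newton-Raphson has quadratic (order 2) convergence near simple roots.
    This means |e_{n+1}| ≈ C|e_n|².

(b) With |e_n| = 10^(-5) and C = 2.09:
    |e_{n+1}| ≈ 2.09 × (10^(-5))² = 2.09 × 10^(-10)

(a) 2 (quadratic); (b) |e_{n+1}| ≈ 2.090e-10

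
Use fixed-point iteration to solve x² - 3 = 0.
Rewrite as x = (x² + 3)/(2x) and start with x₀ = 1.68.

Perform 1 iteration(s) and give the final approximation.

Equation: x² - 3 = 0
Fixed-point form: x = (x² + 3)/(2x)
x₀ = 1.68

x_1 = g(1.680000) = 1.732857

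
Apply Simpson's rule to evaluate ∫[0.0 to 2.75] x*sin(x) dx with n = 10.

f(x) = x*sin(x)
a = 0.0, b = 2.75, n = 10
h = (b - a)/n = 0.275000

Simpson's rule: (h/3)[f(x₀) + 4f(x₁) + 2f(x₂) + ... + f(xₙ)]

x_0 = 0.0000, f(x_0) = 0.000000, coefficient = 1
x_1 = 0.2750, f(x_1) = 0.074675, coefficient = 4
x_2 = 0.5500, f(x_2) = 0.287478, coefficient = 2
x_3 = 0.8250, f(x_3) = 0.606002, coefficient = 4
x_4 = 1.1000, f(x_4) = 0.980328, coefficient = 2
x_5 = 1.3750, f(x_5) = 1.348728, coefficient = 4
x_6 = 1.6500, f(x_6) = 1.644827, coefficient = 2
x_7 = 1.9250, f(x_7) = 1.805502, coefficient = 4
x_8 = 2.2000, f(x_8) = 1.778692, coefficient = 2
x_9 = 2.4750, f(x_9) = 1.530321, coefficient = 4
x_10 = 2.7500, f(x_10) = 1.049568, coefficient = 1

I ≈ (0.275000/3) × 31.893132 = 2.923537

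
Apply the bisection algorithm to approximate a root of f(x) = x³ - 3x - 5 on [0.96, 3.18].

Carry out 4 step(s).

f(x) = x³ - 3x - 5
Initial interval: [0.96, 3.18]

Iteration 1:
  c_1 = (0.960000 + 3.180000)/2 = 2.070000
  f(c_1) = f(2.070000) = -2.340257
  f(a) × f(c) ≥ 0, new interval: [2.070000, 3.180000]
Iteration 2:
  c_2 = (2.070000 + 3.180000)/2 = 2.625000
  f(c_2) = f(2.625000) = 5.212891
  f(a) × f(c) < 0, new interval: [2.070000, 2.625000]
Iteration 3:
  c_3 = (2.070000 + 2.625000)/2 = 2.347500
  f(c_3) = f(2.347500) = 0.894000
  f(a) × f(c) < 0, new interval: [2.070000, 2.347500]
Iteration 4:
  c_4 = (2.070000 + 2.347500)/2 = 2.208750
  f(c_4) = f(2.208750) = -0.850694
  f(a) × f(c) ≥ 0, new interval: [2.208750, 2.347500]

After 4 iteration(s), the approximation is c_4 = 2.208750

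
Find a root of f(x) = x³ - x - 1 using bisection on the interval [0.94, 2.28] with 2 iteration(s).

f(x) = x³ - x - 1
Initial interval: [0.94, 2.28]

Iteration 1:
  c_1 = (0.940000 + 2.280000)/2 = 1.610000
  f(c_1) = f(1.610000) = 1.563281
  f(a) × f(c) < 0, new interval: [0.940000, 1.610000]
Iteration 2:
  c_2 = (0.940000 + 1.610000)/2 = 1.275000
  f(c_2) = f(1.275000) = -0.202328
  f(a) × f(c) ≥ 0, new interval: [1.275000, 1.610000]

After 2 iteration(s), the approximation is c_2 = 1.275000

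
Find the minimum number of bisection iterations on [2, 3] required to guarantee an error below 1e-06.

We need (b-a)/2^n ≤ 1e-06
(3 - 2)/2^n ≤ 1e-06
1/2^n ≤ 1e-06
2^n ≥ 1000000
n ≥ log₂(1000000) = 19.93
n ≥ 20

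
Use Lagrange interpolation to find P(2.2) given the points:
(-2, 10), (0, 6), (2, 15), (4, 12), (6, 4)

Lagrange interpolation formula:
P(x) = Σ yᵢ × Lᵢ(x)
where Lᵢ(x) = Π_{j≠i} (x - xⱼ)/(xᵢ - xⱼ)

L_0(2.2) = (2.2 - 0)/(-2 - 0) × (2.2 - 2)/(-2 - 2) × (2.2 - 4)/(-2 - 4) × (2.2 - 6)/(-2 - 6) = 0.007838
L_1(2.2) = (2.2 - (-2))/(0 - (-2)) × (2.2 - 2)/(0 - 2) × (2.2 - 4)/(0 - 4) × (2.2 - 6)/(0 - 6) = -0.059850
L_2(2.2) = (2.2 - (-2))/(2 - (-2)) × (2.2 - 0)/(2 - 0) × (2.2 - 4)/(2 - 4) × (2.2 - 6)/(2 - 6) = 0.987525
L_3(2.2) = (2.2 - (-2))/(4 - (-2)) × (2.2 - 0)/(4 - 0) × (2.2 - 2)/(4 - 2) × (2.2 - 6)/(4 - 6) = 0.073150
L_4(2.2) = (2.2 - (-2))/(6 - (-2)) × (2.2 - 0)/(6 - 0) × (2.2 - 2)/(6 - 2) × (2.2 - 4)/(6 - 4) = -0.008663

P(2.2) = 10×L_0(2.2) + 6×L_1(2.2) + 15×L_2(2.2) + 12×L_3(2.2) + 4×L_4(2.2)
P(2.2) = 15.375300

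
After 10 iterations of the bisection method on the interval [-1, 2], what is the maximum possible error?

Bisection error bound: |error| ≤ (b-a)/2^n
|error| ≤ (2 - (-1))/2^10 = 3/2^10
|error| ≤ 0.0029296875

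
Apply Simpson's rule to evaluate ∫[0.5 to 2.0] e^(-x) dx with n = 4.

f(x) = e^(-x)
a = 0.5, b = 2.0, n = 4
h = (b - a)/n = 0.375000

Simpson's rule: (h/3)[f(x₀) + 4f(x₁) + 2f(x₂) + ... + f(xₙ)]

x_0 = 0.5000, f(x_0) = 0.606531, coefficient = 1
x_1 = 0.8750, f(x_1) = 0.416862, coefficient = 4
x_2 = 1.2500, f(x_2) = 0.286505, coefficient = 2
x_3 = 1.6250, f(x_3) = 0.196912, coefficient = 4
x_4 = 2.0000, f(x_4) = 0.135335, coefficient = 1

I ≈ (0.375000/3) × 3.769970 = 0.471246
Exact value: 0.471195
Error: 0.000051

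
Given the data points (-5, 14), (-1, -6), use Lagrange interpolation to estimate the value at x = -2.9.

Lagrange interpolation formula:
P(x) = Σ yᵢ × Lᵢ(x)
where Lᵢ(x) = Π_{j≠i} (x - xⱼ)/(xᵢ - xⱼ)

L_0(-2.9) = (-2.9 - (-1))/(-5 - (-1)) = 0.475000
L_1(-2.9) = (-2.9 - (-5))/(-1 - (-5)) = 0.525000

P(-2.9) = 14×L_0(-2.9) + (-6)×L_1(-2.9)
P(-2.9) = 3.500000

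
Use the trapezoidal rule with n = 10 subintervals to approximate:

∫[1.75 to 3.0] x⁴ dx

f(x) = x⁴
a = 1.75, b = 3.0, n = 10
h = (b - a)/n = 0.125000

Trapezoidal rule: (h/2)[f(x₀) + 2f(x₁) + 2f(x₂) + ... + f(xₙ)]

x_0 = 1.7500, f(x_0) = 9.378906, coefficient = 1
x_1 = 1.8750, f(x_1) = 12.359619, coefficient = 2
x_2 = 2.0000, f(x_2) = 16.000000, coefficient = 2
x_3 = 2.1250, f(x_3) = 20.390869, coefficient = 2
x_4 = 2.2500, f(x_4) = 25.628906, coefficient = 2
x_5 = 2.3750, f(x_5) = 31.816650, coefficient = 2
x_6 = 2.5000, f(x_6) = 39.062500, coefficient = 2
x_7 = 2.6250, f(x_7) = 47.480713, coefficient = 2
x_8 = 2.7500, f(x_8) = 57.191406, coefficient = 2
x_9 = 2.8750, f(x_9) = 68.320557, coefficient = 2
x_10 = 3.0000, f(x_10) = 81.000000, coefficient = 1

I ≈ (0.125000/2) × 726.881348 = 45.430084
Exact value: 45.317383
Error: 0.112701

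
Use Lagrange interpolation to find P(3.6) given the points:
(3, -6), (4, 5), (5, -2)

Lagrange interpolation formula:
P(x) = Σ yᵢ × Lᵢ(x)
where Lᵢ(x) = Π_{j≠i} (x - xⱼ)/(xᵢ - xⱼ)

L_0(3.6) = (3.6 - 4)/(3 - 4) × (3.6 - 5)/(3 - 5) = 0.280000
L_1(3.6) = (3.6 - 3)/(4 - 3) × (3.6 - 5)/(4 - 5) = 0.840000
L_2(3.6) = (3.6 - 3)/(5 - 3) × (3.6 - 4)/(5 - 4) = -0.120000

P(3.6) = (-6)×L_0(3.6) + 5×L_1(3.6) + (-2)×L_2(3.6)
P(3.6) = 2.760000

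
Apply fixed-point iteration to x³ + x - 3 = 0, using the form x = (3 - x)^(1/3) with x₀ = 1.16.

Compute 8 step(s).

Equation: x³ + x - 3 = 0
Fixed-point form: x = (3 - x)^(1/3)
x₀ = 1.16

x_1 = g(1.160000) = 1.225385
x_2 = g(1.225385) = 1.210695
x_3 = g(1.210695) = 1.214026
x_4 = g(1.214026) = 1.213272
x_5 = g(1.213272) = 1.213443
x_6 = g(1.213443) = 1.213405
x_7 = g(1.213405) = 1.213413
x_8 = g(1.213413) = 1.213411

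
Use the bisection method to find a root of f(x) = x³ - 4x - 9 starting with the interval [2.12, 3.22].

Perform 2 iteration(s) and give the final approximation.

f(x) = x³ - 4x - 9
Initial interval: [2.12, 3.22]

Iteration 1:
  c_1 = (2.120000 + 3.220000)/2 = 2.670000
  f(c_1) = f(2.670000) = -0.645837
  f(a) × f(c) ≥ 0, new interval: [2.670000, 3.220000]
Iteration 2:
  c_2 = (2.670000 + 3.220000)/2 = 2.945000
  f(c_2) = f(2.945000) = 4.762059
  f(a) × f(c) < 0, new interval: [2.670000, 2.945000]

After 2 iteration(s), the approximation is c_2 = 2.945000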